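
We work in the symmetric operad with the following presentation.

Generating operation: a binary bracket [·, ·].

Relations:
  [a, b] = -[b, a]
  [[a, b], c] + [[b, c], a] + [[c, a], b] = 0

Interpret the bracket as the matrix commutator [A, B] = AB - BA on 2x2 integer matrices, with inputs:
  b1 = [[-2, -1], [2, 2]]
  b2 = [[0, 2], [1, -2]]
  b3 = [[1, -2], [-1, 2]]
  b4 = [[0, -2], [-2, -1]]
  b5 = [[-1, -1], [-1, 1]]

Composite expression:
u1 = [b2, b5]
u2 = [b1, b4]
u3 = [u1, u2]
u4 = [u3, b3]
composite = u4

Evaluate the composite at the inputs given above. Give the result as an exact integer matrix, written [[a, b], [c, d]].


[b2, b5] = [[-1, 2], [0, 1]]
[b1, b4] = [[6, 9], [-6, -6]]
[[b2, b5], [b1, b4]] = [[-12, -42], [-12, 12]]
[[[b2, b5], [b1, b4]], b3] = [[18, 6], [-12, -18]]

[[18, 6], [-12, -18]]


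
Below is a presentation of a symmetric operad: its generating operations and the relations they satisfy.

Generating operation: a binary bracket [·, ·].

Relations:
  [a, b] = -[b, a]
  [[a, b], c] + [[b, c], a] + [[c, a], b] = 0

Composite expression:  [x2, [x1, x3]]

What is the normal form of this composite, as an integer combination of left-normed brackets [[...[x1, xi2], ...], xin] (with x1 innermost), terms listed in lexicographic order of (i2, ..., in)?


-[[x1, x3], x2]

Antisymmetry and Jacobi reduce to x1-anchored left-normed brackets.
Composite bracket: [x2, [x1, x3]]
Under [a, b] = ab - ba we get 4 signed associative words (2^2 = 4).
Coefficients come from the x1-initial words:
  from x1x3x2, sign -1: term -[[x1, x3], x2]


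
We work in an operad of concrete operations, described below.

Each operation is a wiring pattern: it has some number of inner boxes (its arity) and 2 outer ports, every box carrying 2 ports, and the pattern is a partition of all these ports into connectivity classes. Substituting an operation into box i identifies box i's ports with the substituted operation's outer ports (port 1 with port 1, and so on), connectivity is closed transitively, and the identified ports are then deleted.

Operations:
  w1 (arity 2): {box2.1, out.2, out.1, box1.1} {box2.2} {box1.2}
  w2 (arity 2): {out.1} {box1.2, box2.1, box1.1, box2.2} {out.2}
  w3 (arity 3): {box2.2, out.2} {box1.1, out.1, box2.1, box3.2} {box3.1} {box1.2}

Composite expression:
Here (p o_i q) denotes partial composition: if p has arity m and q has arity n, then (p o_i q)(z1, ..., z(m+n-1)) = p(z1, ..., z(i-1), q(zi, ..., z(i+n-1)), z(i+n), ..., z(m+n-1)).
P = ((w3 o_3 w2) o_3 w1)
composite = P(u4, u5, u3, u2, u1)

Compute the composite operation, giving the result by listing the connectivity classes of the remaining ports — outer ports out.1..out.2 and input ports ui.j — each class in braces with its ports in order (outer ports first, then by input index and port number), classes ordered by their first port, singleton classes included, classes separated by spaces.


{out.1, u4.1, u5.1} {out.2, u5.2} {u1.1, u1.2, u2.1, u3.1} {u2.2} {u3.2} {u4.2}

Reachability decides: close wires over w3-identified ports.
through w1, on inputs (u3, u2): {out.1, out.2, u2.1, u3.1} {u2.2} {u3.2} (out.j = stage outer ports)
through w2, on inputs (u3, u2, u1): {out.1} {out.2} {u1.1, u1.2, u2.1, u3.1} {u2.2} {u3.2} (out.j = stage outer ports)
through w3, on inputs (u4, u5, u3, u2, u1): {out.1, u4.1, u5.1} {out.2, u5.2} {u1.1, u1.2, u2.1, u3.1} {u2.2} {u3.2} {u4.2} (out.j = stage outer ports)


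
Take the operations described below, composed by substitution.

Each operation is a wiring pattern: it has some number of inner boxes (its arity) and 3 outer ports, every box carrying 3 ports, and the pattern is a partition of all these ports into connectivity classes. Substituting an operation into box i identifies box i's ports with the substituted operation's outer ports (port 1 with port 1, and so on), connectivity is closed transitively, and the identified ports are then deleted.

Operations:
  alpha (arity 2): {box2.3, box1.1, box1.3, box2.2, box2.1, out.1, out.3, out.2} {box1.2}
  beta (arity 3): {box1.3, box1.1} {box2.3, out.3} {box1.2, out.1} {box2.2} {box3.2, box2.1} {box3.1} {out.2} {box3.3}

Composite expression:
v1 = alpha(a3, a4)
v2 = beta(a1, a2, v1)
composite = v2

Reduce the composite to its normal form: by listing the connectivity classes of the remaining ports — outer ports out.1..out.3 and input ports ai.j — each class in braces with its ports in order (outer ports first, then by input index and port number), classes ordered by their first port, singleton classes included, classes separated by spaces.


{out.1, a1.2} {out.2} {out.3, a2.3} {a1.1, a1.3} {a2.1, a3.1, a3.3, a4.1, a4.2, a4.3} {a2.2} {a3.2}

Two ports join when wires chain via beta-identified ports.
the subtree at alpha composes to {out.1, out.2, out.3, a3.1, a3.3, a4.1, a4.2, a4.3} {a3.2} on (a3, a4); out.j = own outer ports
the subtree at beta composes to {out.1, a1.2} {out.2} {out.3, a2.3} {a1.1, a1.3} {a2.1, a3.1, a3.3, a4.1, a4.2, a4.3} {a2.2} {a3.2} on (a1, a2, a3, a4); out.j = own outer ports


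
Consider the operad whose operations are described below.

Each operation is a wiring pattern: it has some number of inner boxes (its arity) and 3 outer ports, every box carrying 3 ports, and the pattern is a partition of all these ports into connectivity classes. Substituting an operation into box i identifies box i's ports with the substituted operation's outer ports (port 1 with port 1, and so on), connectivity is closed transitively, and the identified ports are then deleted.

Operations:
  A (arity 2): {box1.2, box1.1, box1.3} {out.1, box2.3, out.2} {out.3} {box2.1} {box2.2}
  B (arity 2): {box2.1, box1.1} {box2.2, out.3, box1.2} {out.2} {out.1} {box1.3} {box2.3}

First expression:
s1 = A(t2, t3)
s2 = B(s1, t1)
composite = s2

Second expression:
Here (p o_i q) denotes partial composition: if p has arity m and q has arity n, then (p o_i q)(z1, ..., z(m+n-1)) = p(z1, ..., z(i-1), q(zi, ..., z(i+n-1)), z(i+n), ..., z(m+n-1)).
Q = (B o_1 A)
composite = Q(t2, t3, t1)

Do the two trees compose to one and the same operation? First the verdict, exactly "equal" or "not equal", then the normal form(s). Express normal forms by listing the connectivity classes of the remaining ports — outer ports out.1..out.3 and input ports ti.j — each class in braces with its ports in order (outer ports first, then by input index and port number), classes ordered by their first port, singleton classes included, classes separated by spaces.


equal — both sides give {out.1} {out.2} {out.3, t1.1, t1.2, t3.3} {t1.3} {t2.1, t2.2, t2.3} {t3.1} {t3.2}

Reducing the first expression gives {out.1} {out.2} {out.3, t1.1, t1.2, t3.3} {t1.3} {t2.1, t2.2, t2.3} {t3.1} {t3.2}
Reducing the second expression gives {out.1} {out.2} {out.3, t1.1, t1.2, t3.3} {t1.3} {t2.1, t2.2, t2.3} {t3.1} {t3.2}
The forms coincide; equal.


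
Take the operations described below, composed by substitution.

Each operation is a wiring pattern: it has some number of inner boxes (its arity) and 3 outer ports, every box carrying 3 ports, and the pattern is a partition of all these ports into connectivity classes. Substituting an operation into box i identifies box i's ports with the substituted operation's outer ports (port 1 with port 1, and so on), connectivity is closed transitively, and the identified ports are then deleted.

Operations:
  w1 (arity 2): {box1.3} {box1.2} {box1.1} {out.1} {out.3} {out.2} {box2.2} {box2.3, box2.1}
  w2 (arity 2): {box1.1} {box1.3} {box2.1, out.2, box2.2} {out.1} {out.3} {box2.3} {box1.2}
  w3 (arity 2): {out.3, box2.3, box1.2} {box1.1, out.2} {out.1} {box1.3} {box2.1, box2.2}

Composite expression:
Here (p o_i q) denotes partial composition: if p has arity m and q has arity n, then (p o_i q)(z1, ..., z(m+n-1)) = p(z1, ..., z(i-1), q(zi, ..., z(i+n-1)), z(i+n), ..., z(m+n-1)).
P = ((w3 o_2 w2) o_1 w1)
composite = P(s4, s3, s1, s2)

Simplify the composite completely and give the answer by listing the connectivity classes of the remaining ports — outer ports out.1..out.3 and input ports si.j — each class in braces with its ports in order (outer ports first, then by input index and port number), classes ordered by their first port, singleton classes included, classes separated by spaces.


{out.1} {out.2} {out.3} {s1.1} {s1.2} {s1.3} {s2.1, s2.2} {s2.3} {s3.1, s3.3} {s3.2} {s4.1} {s4.2} {s4.3}

Reachability decides: close wires over w3-identified ports.
w1 over (s4, s3) gives {out.1} {out.2} {out.3} {s3.1, s3.3} {s3.2} {s4.1} {s4.2} {s4.3}, out.j being that stage's outer ports
w2 over (s1, s2) gives {out.1} {out.2, s2.1, s2.2} {out.3} {s1.1} {s1.2} {s1.3} {s2.3}, out.j being that stage's outer ports
w3 over (s4, s3, s1, s2) gives {out.1} {out.2} {out.3} {s1.1} {s1.2} {s1.3} {s2.1, s2.2} {s2.3} {s3.1, s3.3} {s3.2} {s4.1} {s4.2} {s4.3}, out.j being that stage's outer ports


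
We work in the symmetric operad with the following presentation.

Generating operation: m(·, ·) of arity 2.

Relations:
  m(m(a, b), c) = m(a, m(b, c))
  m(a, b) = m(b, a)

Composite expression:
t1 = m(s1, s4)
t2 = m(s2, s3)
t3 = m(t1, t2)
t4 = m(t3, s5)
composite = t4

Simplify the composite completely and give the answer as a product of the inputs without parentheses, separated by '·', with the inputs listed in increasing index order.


s1 · s2 · s3 · s4 · s5

Both nesting and order wash out for m; what remains is which s's occur.
m(s1, s4) spells out as s1 · s4
m(s2, s3) spells out as s2 · s3
m(m(s1, s4), m(s2, s3)) spells out as s1 · s4 · s2 · s3
m(m(m(s1, s4), m(s2, s3)), s5) spells out as s1 · s4 · s2 · s3 · s5
reordering the factors by index: s1 · s2 · s3 · s4 · s5


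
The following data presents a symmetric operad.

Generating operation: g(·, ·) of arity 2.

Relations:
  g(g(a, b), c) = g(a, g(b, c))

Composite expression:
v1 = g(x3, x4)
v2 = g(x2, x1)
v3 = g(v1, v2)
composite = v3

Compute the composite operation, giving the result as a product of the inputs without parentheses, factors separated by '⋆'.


x3 ⋆ x4 ⋆ x2 ⋆ x1


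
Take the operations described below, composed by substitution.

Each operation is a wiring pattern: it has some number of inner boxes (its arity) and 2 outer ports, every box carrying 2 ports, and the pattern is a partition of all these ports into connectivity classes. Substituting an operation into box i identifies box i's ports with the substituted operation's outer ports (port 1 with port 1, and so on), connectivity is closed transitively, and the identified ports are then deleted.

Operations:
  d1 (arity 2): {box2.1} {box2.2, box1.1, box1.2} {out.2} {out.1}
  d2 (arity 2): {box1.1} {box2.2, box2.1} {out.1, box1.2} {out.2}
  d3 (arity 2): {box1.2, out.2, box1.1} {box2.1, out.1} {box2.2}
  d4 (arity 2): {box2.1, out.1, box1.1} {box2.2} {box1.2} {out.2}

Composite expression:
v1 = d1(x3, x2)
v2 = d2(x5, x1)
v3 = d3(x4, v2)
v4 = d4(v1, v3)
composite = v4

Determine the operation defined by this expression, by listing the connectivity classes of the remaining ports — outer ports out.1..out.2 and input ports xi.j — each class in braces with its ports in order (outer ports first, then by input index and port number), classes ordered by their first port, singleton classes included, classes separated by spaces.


{out.1, x5.2} {out.2} {x1.1, x1.2} {x2.1} {x2.2, x3.1, x3.2} {x4.1, x4.2} {x5.1}

Reachability decides: close wires over d4-identified ports.
d1 over (x3, x2) gives {out.1} {out.2} {x2.1} {x2.2, x3.1, x3.2}, out.j being that stage's outer ports
d2 over (x5, x1) gives {out.1, x5.2} {out.2} {x1.1, x1.2} {x5.1}, out.j being that stage's outer ports
d3 over (x4, x5, x1) gives {out.1, x5.2} {out.2, x4.1, x4.2} {x1.1, x1.2} {x5.1}, out.j being that stage's outer ports
d4 over (x3, x2, x4, x5, x1) gives {out.1, x5.2} {out.2} {x1.1, x1.2} {x2.1} {x2.2, x3.1, x3.2} {x4.1, x4.2} {x5.1}, out.j being that stage's outer ports


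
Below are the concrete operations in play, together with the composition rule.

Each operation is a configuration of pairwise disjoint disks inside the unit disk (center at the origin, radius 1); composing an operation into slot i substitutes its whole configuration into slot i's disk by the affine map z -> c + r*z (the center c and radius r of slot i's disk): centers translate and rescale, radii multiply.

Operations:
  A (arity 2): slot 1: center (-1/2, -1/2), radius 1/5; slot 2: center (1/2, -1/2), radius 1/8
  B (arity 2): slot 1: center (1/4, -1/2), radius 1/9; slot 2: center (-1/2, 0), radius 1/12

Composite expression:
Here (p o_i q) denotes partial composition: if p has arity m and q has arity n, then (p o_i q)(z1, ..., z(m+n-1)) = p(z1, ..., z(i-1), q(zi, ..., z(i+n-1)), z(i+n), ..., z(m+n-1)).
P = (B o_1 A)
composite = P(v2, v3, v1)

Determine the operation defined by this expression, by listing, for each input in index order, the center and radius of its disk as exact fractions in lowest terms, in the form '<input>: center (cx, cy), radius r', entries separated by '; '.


v1: center (-1/2, 0), radius 1/12; v2: center (7/36, -5/9), radius 1/45; v3: center (11/36, -5/9), radius 1/72

Below B, radii multiply path by path; the v-disk centers shift.
input v2: composing its 2 substitution steps yields center (7/36, -5/9), radius 1/45
input v3: composing its 2 substitution steps yields center (11/36, -5/9), radius 1/72
input v1: composing its 1 substitution step yields center (-1/2, 0), radius 1/12


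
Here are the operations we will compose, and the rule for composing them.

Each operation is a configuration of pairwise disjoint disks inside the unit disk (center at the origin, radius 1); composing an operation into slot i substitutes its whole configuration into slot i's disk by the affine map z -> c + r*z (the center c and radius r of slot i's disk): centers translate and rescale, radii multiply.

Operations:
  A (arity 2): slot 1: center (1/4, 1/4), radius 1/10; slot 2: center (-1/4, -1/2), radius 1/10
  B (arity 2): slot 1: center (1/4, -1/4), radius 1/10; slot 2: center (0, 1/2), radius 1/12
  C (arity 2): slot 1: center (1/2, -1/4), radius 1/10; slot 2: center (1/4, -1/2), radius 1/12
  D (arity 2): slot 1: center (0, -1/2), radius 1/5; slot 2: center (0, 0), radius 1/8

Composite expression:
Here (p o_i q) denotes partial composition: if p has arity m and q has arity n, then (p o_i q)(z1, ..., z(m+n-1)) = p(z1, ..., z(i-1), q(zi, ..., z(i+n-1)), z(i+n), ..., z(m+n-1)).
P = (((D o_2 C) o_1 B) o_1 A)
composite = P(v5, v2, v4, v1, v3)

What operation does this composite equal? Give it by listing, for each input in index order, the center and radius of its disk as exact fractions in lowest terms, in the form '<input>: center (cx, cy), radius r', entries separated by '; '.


v1: center (1/16, -1/32), radius 1/80; v2: center (9/200, -14/25), radius 1/500; v3: center (1/32, -1/16), radius 1/96; v4: center (0, -2/5), radius 1/60; v5: center (11/200, -109/200), radius 1/500

Nesting under D composes maps z -> c + r*z down each v-path.
v5: after 3 affine steps, its disk has center (11/200, -109/200), radius 1/500
v2: after 3 affine steps, its disk has center (9/200, -14/25), radius 1/500
v4: after 2 affine steps, its disk has center (0, -2/5), radius 1/60
v1: after 2 affine steps, its disk has center (1/16, -1/32), radius 1/80
v3: after 2 affine steps, its disk has center (1/32, -1/16), radius 1/96


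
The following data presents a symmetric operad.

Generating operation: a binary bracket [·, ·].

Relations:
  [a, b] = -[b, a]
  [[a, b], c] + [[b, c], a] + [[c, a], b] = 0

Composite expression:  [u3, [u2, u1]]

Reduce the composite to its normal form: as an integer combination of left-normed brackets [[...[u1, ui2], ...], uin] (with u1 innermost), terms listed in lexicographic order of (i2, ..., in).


Expand each bracket as ab - ba; the u1-initial words give the coefficients.
Composite bracket: [u3, [u2, u1]]
Full expansion: 4 signed words from ab - ba (2^2 = 4).
Coefficients come from the u1-initial words:
  u1u2u3 appears with sign +1, giving the term +[[u1, u2], u3]

[[u1, u2], u3]


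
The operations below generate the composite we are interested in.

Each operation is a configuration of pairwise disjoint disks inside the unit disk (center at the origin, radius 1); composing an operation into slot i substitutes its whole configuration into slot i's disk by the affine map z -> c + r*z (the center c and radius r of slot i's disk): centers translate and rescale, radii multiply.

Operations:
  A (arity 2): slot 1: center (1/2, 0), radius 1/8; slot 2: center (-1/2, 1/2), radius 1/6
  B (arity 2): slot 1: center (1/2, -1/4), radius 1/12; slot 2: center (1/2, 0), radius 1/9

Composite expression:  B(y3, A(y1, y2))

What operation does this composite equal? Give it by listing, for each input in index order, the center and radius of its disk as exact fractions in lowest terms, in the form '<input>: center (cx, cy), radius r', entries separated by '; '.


y1: center (5/9, 0), radius 1/72; y2: center (4/9, 1/18), radius 1/54; y3: center (1/2, -1/4), radius 1/12


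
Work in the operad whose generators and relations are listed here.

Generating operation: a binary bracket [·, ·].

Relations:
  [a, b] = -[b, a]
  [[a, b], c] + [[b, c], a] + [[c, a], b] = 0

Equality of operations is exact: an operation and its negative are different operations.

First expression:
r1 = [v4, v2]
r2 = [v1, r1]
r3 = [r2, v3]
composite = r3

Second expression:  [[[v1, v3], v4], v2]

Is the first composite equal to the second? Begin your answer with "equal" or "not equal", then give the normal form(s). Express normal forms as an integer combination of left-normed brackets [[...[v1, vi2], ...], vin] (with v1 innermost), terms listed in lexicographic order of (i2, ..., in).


not equal — first -[[[v1, v2], v4], v3] + [[[v1, v4], v2], v3], second [[[v1, v3], v4], v2]

Normal form of the first expression: -[[[v1, v2], v4], v3] + [[[v1, v4], v2], v3]
Normal form of the second expression: [[[v1, v3], v4], v2]
Different reductions; not equal.


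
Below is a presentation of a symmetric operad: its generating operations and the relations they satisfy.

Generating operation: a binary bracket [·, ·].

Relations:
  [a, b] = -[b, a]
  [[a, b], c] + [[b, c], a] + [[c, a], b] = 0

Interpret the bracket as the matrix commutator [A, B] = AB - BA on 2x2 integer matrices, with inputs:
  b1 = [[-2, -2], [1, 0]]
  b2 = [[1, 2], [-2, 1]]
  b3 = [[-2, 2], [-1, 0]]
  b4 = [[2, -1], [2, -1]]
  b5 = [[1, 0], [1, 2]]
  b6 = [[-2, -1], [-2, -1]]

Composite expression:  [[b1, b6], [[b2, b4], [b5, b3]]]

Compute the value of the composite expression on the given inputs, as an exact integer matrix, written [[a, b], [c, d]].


[b1, b6] = [[5, 0], [-5, -5]]
[b2, b4] = [[2, -6], [-6, -2]]
[b5, b3] = [[-2, -2], [-3, 2]]
[[b2, b4], [b5, b3]] = [[6, -32], [36, -6]]
[[b1, b6], [[b2, b4], [b5, b3]]] = [[-160, -320], [-420, 160]]

[[-160, -320], [-420, 160]]


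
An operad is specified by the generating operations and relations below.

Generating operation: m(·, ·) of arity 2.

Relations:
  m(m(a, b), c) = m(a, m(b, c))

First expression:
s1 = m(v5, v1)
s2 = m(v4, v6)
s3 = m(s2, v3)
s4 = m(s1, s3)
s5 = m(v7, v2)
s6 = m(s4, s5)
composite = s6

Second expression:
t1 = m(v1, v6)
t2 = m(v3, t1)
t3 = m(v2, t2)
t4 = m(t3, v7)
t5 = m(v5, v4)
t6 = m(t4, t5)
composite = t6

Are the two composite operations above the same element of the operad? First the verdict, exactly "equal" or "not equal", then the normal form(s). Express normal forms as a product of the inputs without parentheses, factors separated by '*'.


The first expression reduces to v5 * v1 * v4 * v6 * v3 * v7 * v2
The second expression reduces to v2 * v3 * v1 * v6 * v7 * v5 * v4
No match — not equal.

not equal — first v5 * v1 * v4 * v6 * v3 * v7 * v2, second v2 * v3 * v1 * v6 * v7 * v5 * v4


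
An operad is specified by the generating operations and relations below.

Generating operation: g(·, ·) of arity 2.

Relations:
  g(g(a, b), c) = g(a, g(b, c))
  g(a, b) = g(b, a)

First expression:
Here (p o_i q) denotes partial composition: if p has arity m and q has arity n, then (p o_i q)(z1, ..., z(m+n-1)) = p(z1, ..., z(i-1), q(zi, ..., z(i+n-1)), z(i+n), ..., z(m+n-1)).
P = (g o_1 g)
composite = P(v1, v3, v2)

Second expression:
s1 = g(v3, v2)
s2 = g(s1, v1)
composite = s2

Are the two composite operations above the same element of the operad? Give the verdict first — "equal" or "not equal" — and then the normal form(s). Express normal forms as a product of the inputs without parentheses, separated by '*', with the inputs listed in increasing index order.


equal — both sides give v1 * v2 * v3

The first composite normalizes to v1 * v2 * v3
The second composite normalizes to v1 * v2 * v3
The forms coincide; equal.


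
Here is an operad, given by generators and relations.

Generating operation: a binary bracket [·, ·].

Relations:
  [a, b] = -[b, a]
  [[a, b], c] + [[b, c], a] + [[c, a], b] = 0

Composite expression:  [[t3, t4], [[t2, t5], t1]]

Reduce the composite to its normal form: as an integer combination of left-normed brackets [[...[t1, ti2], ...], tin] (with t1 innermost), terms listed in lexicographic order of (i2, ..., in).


[[[[t1, t2], t5], t3], t4] - [[[[t1, t2], t5], t4], t3] - [[[[t1, t5], t2], t3], t4] + [[[[t1, t5], t2], t4], t3]

A multilinear Lie element is pinned by t1-initial words (t1 innermost).
Composite bracket: [[t3, t4], [[t2, t5], t1]]
Under [a, b] = ab - ba we get 16 signed associative words (2^4 = 16).
The t1-initial words carry the normal form:
  the word t1t2t5t3t4 carries sign +1 and contributes +[[[[t1, t2], t5], t3], t4]
  the word t1t2t5t4t3 carries sign -1 and contributes -[[[[t1, t2], t5], t4], t3]
  the word t1t5t2t3t4 carries sign -1 and contributes -[[[[t1, t5], t2], t3], t4]
  the word t1t5t2t4t3 carries sign +1 and contributes +[[[[t1, t5], t2], t4], t3]


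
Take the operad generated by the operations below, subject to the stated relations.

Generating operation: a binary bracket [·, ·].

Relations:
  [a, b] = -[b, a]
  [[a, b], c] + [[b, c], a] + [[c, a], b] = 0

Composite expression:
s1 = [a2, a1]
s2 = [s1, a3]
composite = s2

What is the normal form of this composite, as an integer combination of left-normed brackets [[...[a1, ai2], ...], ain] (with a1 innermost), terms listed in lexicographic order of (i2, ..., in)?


-[[a1, a2], a3]

A multilinear Lie element is pinned by a1-initial words (a1 innermost).
Composite bracket: [[a2, a1], a3]
Each bracket splits as ab - ba, giving 4 signed words (2^2 = 4).
Collect the words opening with a1:
  word a1a2a3 has sign -1, contributing -[[a1, a2], a3]


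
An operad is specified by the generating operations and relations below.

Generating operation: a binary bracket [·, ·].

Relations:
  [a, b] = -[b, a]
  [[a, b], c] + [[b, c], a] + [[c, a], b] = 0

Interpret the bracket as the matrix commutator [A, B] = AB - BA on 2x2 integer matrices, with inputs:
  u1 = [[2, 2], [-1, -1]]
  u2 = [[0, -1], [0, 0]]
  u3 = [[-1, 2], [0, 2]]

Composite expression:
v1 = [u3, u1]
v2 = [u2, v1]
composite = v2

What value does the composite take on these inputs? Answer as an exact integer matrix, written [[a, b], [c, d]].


[[3, -4], [0, -3]]

[u3, u1] = [[-2, -12], [-3, 2]]
[u2, [u3, u1]] = [[3, -4], [0, -3]]


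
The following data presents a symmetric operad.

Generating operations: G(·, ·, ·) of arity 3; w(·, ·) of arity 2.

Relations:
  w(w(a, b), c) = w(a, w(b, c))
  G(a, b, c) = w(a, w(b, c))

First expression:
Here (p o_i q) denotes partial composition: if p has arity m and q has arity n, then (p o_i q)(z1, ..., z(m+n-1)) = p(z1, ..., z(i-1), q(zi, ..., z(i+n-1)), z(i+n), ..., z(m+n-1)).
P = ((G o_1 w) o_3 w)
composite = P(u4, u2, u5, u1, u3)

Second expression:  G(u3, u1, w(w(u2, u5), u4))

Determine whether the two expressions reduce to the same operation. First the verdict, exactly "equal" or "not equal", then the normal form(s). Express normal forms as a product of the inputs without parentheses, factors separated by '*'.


not equal: they reduce to u4 * u2 * u5 * u1 * u3 and u3 * u1 * u2 * u5 * u4

In normal form, the first expression is u4 * u2 * u5 * u1 * u3
In normal form, the second expression is u3 * u1 * u2 * u5 * u4
No match — not equal.


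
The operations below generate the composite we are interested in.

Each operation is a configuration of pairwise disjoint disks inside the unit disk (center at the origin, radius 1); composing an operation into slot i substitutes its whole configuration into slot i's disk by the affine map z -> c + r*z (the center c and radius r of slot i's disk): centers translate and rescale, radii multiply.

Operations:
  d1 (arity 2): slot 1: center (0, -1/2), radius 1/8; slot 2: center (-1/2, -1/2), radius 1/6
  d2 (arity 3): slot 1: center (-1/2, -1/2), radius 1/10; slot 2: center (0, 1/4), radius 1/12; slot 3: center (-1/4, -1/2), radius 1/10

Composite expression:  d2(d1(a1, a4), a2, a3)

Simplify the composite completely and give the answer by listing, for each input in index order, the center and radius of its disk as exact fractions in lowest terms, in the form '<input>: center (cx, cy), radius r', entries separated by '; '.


a1: center (-1/2, -11/20), radius 1/80; a2: center (0, 1/4), radius 1/12; a3: center (-1/4, -1/2), radius 1/10; a4: center (-11/20, -11/20), radius 1/60

Only the slot chain above each a matters under d2; compose those maps.
input a1: applying the 2 nested substitutions gives center (-1/2, -11/20), radius 1/80
input a4: applying the 2 nested substitutions gives center (-11/20, -11/20), radius 1/60
input a2: applying the 1 nested substitution gives center (0, 1/4), radius 1/12
input a3: applying the 1 nested substitution gives center (-1/4, -1/2), radius 1/10


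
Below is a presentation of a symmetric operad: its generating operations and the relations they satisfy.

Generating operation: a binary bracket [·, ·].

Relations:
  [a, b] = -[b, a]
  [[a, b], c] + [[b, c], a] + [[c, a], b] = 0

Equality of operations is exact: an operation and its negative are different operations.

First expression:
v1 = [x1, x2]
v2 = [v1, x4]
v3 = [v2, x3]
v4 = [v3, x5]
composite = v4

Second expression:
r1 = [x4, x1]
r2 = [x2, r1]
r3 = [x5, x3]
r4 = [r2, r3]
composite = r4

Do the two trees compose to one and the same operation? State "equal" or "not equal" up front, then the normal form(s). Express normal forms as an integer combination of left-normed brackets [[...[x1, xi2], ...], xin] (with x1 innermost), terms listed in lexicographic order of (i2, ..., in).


not equal: they reduce to [[[[x1, x2], x4], x3], x5] and -[[[[x1, x4], x2], x3], x5] + [[[[x1, x4], x2], x5], x3]


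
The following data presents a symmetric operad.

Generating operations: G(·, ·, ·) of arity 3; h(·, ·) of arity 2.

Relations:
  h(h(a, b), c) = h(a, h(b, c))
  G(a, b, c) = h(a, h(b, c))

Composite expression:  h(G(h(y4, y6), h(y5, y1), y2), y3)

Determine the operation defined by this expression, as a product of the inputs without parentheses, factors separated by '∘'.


Associativity of h dissolves the nesting; only the y-input order survives.
h(y4, y6) spells out as y4 ∘ y6
h(y5, y1) spells out as y5 ∘ y1
G(h(y4, y6), h(y5, y1), y2) spells out as y4 ∘ y6 ∘ y5 ∘ y1 ∘ y2
h(G(h(y4, y6), h(y5, y1), y2), y3) spells out as y4 ∘ y6 ∘ y5 ∘ y1 ∘ y2 ∘ y3

y4 ∘ y6 ∘ y5 ∘ y1 ∘ y2 ∘ y3


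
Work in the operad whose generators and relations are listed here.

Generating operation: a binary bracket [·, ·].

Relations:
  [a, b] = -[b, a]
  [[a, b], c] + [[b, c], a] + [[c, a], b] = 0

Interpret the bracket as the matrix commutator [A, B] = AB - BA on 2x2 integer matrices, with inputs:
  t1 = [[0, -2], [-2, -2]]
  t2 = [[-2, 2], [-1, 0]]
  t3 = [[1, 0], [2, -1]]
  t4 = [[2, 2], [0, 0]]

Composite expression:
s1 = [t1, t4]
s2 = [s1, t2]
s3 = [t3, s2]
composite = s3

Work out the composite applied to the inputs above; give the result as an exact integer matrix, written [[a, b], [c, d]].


[[-64, 64], [-32, 64]]


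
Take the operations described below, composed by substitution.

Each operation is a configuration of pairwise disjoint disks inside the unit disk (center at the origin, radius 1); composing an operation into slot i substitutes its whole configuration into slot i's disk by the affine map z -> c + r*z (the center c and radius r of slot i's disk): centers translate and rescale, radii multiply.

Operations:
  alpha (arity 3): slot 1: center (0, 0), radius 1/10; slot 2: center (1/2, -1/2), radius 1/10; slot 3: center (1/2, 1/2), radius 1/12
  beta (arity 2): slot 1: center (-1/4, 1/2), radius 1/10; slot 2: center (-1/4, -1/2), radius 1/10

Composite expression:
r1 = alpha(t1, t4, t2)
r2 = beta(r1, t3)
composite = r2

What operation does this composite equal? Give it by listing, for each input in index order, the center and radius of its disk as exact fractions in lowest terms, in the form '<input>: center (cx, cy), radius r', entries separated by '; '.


t1: center (-1/4, 1/2), radius 1/100; t2: center (-1/5, 11/20), radius 1/120; t3: center (-1/4, -1/2), radius 1/10; t4: center (-1/5, 9/20), radius 1/100

Each t-disk chains the slot maps above it in beta; radii multiply.
input t1: applying the 2 nested substitutions gives center (-1/4, 1/2), radius 1/100
input t4: applying the 2 nested substitutions gives center (-1/5, 9/20), radius 1/100
input t2: applying the 2 nested substitutions gives center (-1/5, 11/20), radius 1/120
input t3: applying the 1 nested substitution gives center (-1/4, -1/2), radius 1/10


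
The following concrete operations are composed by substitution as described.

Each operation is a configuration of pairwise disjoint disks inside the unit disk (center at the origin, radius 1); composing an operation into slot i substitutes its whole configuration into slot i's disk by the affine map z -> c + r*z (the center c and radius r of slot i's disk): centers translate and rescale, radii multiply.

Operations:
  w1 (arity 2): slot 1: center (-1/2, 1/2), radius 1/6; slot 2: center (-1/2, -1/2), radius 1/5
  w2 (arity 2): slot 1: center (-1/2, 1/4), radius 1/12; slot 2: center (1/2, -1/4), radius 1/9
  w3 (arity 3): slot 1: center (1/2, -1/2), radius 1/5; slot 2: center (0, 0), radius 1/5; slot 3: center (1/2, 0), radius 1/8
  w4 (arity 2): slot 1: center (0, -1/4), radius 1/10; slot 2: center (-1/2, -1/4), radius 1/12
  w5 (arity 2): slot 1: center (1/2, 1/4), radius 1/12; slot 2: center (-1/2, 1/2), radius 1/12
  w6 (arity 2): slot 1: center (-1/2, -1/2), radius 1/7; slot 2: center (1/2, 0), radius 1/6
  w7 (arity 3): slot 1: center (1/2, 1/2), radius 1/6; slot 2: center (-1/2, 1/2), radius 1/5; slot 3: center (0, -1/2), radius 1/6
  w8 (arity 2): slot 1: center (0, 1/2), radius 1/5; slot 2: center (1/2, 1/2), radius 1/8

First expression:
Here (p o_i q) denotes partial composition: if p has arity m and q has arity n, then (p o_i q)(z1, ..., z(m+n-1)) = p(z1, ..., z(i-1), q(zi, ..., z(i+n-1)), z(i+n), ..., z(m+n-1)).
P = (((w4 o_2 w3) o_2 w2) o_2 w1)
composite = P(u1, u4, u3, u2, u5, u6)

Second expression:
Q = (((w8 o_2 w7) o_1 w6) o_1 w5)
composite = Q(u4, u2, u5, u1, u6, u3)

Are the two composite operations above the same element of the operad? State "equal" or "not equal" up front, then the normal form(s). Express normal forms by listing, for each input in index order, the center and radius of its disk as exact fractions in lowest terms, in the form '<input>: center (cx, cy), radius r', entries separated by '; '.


not equal — first u1: center (0, -1/4), radius 1/10; u2: center (-9/20, -71/240), radius 1/540; u3: center (-673/1440, -83/288), radius 1/3600; u4: center (-673/1440, -413/1440), radius 1/4320; u5: center (-1/2, -1/4), radius 1/60; u6: center (-11/24, -1/4), radius 1/96, second u1: center (9/16, 9/16), radius 1/48; u2: center (-4/35, 29/70), radius 1/420; u3: center (1/2, 7/16), radius 1/48; u4: center (-3/35, 57/140), radius 1/420; u5: center (1/10, 1/2), radius 1/30; u6: center (7/16, 9/16), radius 1/40

Normal form of the first expression: u1: center (0, -1/4), radius 1/10; u2: center (-9/20, -71/240), radius 1/540; u3: center (-673/1440, -83/288), radius 1/3600; u4: center (-673/1440, -413/1440), radius 1/4320; u5: center (-1/2, -1/4), radius 1/60; u6: center (-11/24, -1/4), radius 1/96
Normal form of the second expression: u1: center (9/16, 9/16), radius 1/48; u2: center (-4/35, 29/70), radius 1/420; u3: center (1/2, 7/16), radius 1/48; u4: center (-3/35, 57/140), radius 1/420; u5: center (1/10, 1/2), radius 1/30; u6: center (7/16, 9/16), radius 1/40
Distinct normal forms: not equal.


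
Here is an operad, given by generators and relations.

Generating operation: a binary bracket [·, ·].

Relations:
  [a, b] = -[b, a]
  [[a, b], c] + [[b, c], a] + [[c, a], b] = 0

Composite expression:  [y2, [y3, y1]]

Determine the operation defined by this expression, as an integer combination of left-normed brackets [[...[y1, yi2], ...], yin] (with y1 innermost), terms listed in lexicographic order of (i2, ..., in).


[[y1, y3], y2]


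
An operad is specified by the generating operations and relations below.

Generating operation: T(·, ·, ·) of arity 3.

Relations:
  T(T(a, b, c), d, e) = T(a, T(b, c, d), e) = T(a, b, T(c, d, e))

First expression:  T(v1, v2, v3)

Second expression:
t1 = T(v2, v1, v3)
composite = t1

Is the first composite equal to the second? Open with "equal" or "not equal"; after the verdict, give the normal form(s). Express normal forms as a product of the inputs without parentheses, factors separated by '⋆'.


not equal — first v1 ⋆ v2 ⋆ v3, second v2 ⋆ v1 ⋆ v3

The first composite normalizes to v1 ⋆ v2 ⋆ v3
The second composite normalizes to v2 ⋆ v1 ⋆ v3
The normal forms differ: not equal.


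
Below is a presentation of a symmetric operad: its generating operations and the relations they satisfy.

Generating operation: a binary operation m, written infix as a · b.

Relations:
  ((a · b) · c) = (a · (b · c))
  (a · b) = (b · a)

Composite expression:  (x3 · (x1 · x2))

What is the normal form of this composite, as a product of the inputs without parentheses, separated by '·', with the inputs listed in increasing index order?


Both nesting and order wash out for m; what remains is which x's occur.
(x1 · x2) collapses to x1 · x2
(x3 · (x1 · x2)) collapses to x3 · x1 · x2
the factors in increasing index order: x1 · x2 · x3

x1 · x2 · x3


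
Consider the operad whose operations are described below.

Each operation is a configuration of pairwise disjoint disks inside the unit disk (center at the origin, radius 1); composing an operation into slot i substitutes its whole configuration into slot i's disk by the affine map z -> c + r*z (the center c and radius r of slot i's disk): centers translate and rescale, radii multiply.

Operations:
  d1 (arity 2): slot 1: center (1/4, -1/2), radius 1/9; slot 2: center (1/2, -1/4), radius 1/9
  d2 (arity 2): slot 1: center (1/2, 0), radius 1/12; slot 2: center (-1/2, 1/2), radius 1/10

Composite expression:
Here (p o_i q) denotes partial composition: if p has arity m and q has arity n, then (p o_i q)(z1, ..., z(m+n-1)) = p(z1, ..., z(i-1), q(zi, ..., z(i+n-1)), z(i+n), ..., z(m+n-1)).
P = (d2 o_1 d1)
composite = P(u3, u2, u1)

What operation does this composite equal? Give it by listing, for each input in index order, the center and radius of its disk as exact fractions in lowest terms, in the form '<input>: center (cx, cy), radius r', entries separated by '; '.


Affine substitution under d2: radii multiply and u-centers shift.
input u3: applying the 2 nested substitutions gives center (25/48, -1/24), radius 1/108
input u2: applying the 2 nested substitutions gives center (13/24, -1/48), radius 1/108
input u1: applying the 1 nested substitution gives center (-1/2, 1/2), radius 1/10

u1: center (-1/2, 1/2), radius 1/10; u2: center (13/24, -1/48), radius 1/108; u3: center (25/48, -1/24), radius 1/108


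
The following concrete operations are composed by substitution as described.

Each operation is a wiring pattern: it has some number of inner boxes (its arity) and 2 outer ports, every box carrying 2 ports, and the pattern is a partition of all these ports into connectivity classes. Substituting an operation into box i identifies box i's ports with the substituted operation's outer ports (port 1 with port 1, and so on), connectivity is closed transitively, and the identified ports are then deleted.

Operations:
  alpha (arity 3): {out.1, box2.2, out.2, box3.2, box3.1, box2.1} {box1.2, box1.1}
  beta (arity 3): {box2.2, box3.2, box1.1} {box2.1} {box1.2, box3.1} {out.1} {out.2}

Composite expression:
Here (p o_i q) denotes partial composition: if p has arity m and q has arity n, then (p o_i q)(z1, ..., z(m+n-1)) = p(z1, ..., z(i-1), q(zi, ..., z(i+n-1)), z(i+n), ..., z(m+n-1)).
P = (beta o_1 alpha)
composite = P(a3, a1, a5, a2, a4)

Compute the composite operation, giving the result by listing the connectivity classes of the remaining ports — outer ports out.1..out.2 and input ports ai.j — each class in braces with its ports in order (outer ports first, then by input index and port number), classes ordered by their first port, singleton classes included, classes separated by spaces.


{out.1} {out.2} {a1.1, a1.2, a2.2, a4.1, a4.2, a5.1, a5.2} {a2.1} {a3.1, a3.2}

Two ports join when wires chain via beta-identified ports.
after alpha, the pattern on (a3, a1, a5) reads {out.1, out.2, a1.1, a1.2, a5.1, a5.2} {a3.1, a3.2} (out.j = its outer ports)
after beta, the pattern on (a3, a1, a5, a2, a4) reads {out.1} {out.2} {a1.1, a1.2, a2.2, a4.1, a4.2, a5.1, a5.2} {a2.1} {a3.1, a3.2} (out.j = its outer ports)


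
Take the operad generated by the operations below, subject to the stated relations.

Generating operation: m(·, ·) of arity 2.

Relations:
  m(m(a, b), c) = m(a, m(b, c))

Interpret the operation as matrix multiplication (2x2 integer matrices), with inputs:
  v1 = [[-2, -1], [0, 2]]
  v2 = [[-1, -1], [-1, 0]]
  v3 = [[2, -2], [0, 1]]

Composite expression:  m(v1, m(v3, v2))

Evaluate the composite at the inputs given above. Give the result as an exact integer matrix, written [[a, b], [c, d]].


[[1, 4], [-2, 0]]

m(v3, v2) = [[0, -2], [-1, 0]]
m(v1, m(v3, v2)) = [[1, 4], [-2, 0]]


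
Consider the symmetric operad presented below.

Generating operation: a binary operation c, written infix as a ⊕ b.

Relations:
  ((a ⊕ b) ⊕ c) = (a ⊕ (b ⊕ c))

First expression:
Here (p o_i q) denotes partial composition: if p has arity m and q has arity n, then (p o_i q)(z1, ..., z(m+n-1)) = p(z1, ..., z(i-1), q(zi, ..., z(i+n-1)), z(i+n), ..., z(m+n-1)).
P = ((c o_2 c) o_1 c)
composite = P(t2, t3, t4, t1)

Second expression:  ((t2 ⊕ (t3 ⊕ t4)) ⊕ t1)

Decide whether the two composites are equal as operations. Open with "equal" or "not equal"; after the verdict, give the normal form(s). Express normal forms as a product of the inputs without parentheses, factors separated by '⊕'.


The first expression, normalized: t2 ⊕ t3 ⊕ t4 ⊕ t1
The second expression, normalized: t2 ⊕ t3 ⊕ t4 ⊕ t1
One common form — equal.

equal; the common form is t2 ⊕ t3 ⊕ t4 ⊕ t1


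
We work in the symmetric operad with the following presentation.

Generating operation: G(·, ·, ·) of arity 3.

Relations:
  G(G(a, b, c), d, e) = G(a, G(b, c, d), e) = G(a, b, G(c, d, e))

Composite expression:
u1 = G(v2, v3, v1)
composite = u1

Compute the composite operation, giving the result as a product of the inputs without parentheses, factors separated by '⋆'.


Associativity of G dissolves the nesting; only the v-input order survives.
G(v2, v3, v1) flattens to v2 ⋆ v3 ⋆ v1

v2 ⋆ v3 ⋆ v1


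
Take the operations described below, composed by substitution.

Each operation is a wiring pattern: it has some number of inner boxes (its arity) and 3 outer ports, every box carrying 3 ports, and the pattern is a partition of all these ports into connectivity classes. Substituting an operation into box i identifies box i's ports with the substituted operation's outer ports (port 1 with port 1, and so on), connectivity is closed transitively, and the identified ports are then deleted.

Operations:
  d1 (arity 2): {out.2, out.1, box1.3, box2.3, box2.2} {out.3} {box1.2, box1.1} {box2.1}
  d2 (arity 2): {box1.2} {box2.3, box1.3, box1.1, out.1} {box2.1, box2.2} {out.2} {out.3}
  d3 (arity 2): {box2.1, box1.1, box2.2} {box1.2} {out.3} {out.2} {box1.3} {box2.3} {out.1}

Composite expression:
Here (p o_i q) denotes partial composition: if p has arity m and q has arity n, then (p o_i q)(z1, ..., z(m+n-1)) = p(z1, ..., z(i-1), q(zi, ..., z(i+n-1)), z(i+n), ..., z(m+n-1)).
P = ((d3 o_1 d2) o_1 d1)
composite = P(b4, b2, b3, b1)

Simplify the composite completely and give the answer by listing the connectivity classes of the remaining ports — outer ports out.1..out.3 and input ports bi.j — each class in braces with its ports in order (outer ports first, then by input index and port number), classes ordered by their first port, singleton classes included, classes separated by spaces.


{out.1} {out.2} {out.3} {b1.1, b1.2, b2.2, b2.3, b3.3, b4.3} {b1.3} {b2.1} {b3.1, b3.2} {b4.1, b4.2}

Substituting into d3 glues patterns; closure does the rest.
after d1, the pattern on (b4, b2) reads {out.1, out.2, b2.2, b2.3, b4.3} {out.3} {b2.1} {b4.1, b4.2} (out.j = its outer ports)
after d2, the pattern on (b4, b2, b3) reads {out.1, b2.2, b2.3, b3.3, b4.3} {out.2} {out.3} {b2.1} {b3.1, b3.2} {b4.1, b4.2} (out.j = its outer ports)
after d3, the pattern on (b4, b2, b3, b1) reads {out.1} {out.2} {out.3} {b1.1, b1.2, b2.2, b2.3, b3.3, b4.3} {b1.3} {b2.1} {b3.1, b3.2} {b4.1, b4.2} (out.j = its outer ports)
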